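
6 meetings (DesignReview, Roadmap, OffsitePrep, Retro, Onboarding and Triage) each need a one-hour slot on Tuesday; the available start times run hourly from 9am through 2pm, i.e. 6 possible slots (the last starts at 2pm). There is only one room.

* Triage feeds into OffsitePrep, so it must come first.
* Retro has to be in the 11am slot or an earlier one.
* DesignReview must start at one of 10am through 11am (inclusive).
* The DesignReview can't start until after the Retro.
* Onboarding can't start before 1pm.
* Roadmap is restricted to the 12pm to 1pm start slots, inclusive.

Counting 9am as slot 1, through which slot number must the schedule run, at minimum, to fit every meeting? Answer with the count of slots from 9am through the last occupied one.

6 slots

The precedence chain requires at least 2 distinct slots.
With at most 1 per slot and 6 meetings, at least 6 slots are needed.
Onboarding can't be placed before 1pm — that is slot 5 counting from 9am — so the schedule must run through at least 5 slots.
6 works (last occupied slot: 2pm): for example OffsitePrep -> 2pm; Retro -> 9am; DesignReview -> 10am; Roadmap -> 12pm; Triage -> 11am; Onboarding -> 1pm.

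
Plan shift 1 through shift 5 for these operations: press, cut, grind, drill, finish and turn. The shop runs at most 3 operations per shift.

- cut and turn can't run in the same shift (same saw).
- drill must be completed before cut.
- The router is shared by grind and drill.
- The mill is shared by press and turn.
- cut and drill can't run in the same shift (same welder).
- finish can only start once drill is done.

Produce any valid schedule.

cut=shift 2, finish=shift 2, drill=shift 1, turn=shift 3, press=shift 1, grind=shift 2

Checking: drill(shift 1) before finish(shift 2); drill(shift 1) before cut(shift 2); cut(shift 2) != turn(shift 3); cut(shift 2) != drill(shift 1); press(shift 1) != turn(shift 3); grind(shift 2) != drill(shift 1); max 3 per shift (cap 3).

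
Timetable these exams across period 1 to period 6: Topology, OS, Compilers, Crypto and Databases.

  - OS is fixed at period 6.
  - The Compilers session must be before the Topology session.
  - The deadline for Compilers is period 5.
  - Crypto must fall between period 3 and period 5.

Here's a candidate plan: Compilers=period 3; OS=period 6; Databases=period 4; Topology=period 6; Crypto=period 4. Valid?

Valid

The deadline for Compilers is period 5 — holds.
The Compilers session must be before the Topology session — holds.
OS is fixed at period 6 — holds.
Crypto must fall between period 3 and period 5 — holds.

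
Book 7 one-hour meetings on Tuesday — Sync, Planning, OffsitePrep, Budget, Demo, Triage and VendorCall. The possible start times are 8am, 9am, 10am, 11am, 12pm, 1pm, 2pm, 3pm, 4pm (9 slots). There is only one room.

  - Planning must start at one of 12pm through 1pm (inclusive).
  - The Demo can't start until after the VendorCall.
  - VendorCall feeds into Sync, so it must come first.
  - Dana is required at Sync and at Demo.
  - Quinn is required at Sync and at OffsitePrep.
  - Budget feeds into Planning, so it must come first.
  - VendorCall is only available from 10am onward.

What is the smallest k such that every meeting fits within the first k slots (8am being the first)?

7 slots

The precedence chain requires at least 2 distinct slots.
With at most 1 per slot and 7 meetings, at least 7 slots are needed.
Planning can't be placed before 12pm — that is slot 5 counting from 8am — so the schedule must run through at least 5 slots.
7 works (last occupied slot: 2pm): for example VendorCall=10am, Planning=12pm, Budget=8am, OffsitePrep=9am, Sync=11am, Triage=2pm, Demo=1pm.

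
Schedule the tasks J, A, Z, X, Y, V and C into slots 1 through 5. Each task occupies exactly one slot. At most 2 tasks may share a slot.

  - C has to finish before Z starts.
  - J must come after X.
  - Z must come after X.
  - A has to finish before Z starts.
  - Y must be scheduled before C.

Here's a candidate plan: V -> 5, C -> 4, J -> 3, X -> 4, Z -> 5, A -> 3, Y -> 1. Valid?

No. J must come after X is not satisfied.

Y must be scheduled before C — holds.
A has to finish before Z starts — holds.
Z must come after X — holds.
C has to finish before Z starts — holds.
J must come after X — violated.
At most 2 tasks may share a slot — holds.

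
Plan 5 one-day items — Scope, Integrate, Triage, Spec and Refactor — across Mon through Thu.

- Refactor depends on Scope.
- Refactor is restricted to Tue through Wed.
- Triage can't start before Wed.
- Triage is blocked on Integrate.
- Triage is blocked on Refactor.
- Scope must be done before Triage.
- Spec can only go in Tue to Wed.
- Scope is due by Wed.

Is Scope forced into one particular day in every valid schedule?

Scope can be Mon (e.g. Scope=Mon, Triage=Wed, Spec=Tue, Integrate=Mon, Refactor=Tue) or Tue (e.g. Spec=Tue; Refactor=Wed; Scope=Tue; Triage=Thu; Integrate=Mon).

No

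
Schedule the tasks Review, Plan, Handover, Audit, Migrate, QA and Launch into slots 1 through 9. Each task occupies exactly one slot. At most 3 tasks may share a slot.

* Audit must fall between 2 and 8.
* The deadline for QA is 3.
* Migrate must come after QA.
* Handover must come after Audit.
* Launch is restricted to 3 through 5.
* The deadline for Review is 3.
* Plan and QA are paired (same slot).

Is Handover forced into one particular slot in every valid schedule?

No

Handover can be 3 (e.g. Audit in 2, Migrate in 2, Review in 1, QA in 1, Launch in 3, Handover in 3, Plan in 1) or 4 (e.g. Audit=2, QA=1, Handover=4, Launch=3, Review=1, Migrate=2, Plan=1).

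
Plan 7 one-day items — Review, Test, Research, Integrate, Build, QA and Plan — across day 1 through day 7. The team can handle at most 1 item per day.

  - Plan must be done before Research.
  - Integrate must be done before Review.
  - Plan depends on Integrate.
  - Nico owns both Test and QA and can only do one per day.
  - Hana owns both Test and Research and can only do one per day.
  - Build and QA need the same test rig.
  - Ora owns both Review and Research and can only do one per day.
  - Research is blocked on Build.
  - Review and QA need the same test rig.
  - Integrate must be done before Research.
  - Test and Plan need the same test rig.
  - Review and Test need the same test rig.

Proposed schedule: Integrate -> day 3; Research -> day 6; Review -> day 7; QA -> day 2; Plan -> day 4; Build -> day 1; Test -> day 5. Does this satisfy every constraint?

Yes, all constraints hold

Review and Test need the same test rig — holds.
Ora owns both Review and Research and can only do one per day — holds.
Hana owns both Test and Research and can only do one per day — holds.
The team can handle at most 1 item per day — holds.
Research is blocked on Build — holds.
Plan must be done before Research — holds.
Integrate must be done before Research — holds.
Review and QA need the same test rig — holds.
Integrate must be done before Review — holds.
Test and Plan need the same test rig — holds.
Build and QA need the same test rig — holds.
Nico owns both Test and QA and can only do one per day — holds.
Plan depends on Integrate — holds.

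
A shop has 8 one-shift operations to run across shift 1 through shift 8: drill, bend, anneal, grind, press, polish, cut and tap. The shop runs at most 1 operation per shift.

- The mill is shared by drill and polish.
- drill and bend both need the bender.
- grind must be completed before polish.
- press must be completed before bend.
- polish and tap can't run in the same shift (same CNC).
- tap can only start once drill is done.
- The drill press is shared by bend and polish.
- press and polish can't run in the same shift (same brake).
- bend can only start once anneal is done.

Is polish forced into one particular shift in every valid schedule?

No

polish can be shift 2 (e.g. tap -> shift 7, drill -> shift 6, press -> shift 4, grind -> shift 1, bend -> shift 5, anneal -> shift 3, cut -> shift 8, polish -> shift 2) or shift 3 (e.g. bend=shift 5; cut=shift 8; polish=shift 3; grind=shift 2; drill=shift 6; press=shift 4; anneal=shift 1; tap=shift 7).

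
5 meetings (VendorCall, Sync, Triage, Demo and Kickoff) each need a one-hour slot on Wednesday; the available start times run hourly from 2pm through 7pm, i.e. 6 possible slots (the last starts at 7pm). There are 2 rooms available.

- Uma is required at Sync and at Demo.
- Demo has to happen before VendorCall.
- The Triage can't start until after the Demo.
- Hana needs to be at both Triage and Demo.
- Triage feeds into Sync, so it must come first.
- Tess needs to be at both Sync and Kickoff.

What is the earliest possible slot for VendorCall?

Precedence pushes VendorCall to at least 3pm.
VendorCall at 3pm is achievable: Kickoff=2pm, Demo=2pm, Sync=4pm, Triage=3pm, VendorCall=3pm.

3pm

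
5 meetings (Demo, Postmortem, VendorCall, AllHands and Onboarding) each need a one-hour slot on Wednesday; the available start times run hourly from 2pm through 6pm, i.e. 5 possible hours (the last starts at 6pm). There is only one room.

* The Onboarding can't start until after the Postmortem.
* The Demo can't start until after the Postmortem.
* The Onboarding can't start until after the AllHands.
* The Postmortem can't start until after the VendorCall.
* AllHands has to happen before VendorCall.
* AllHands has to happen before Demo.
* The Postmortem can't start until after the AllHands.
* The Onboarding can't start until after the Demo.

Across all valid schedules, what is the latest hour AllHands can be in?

Downstream work caps AllHands at 2pm.
AllHands at 2pm is achievable: AllHands=2pm; VendorCall=3pm; Demo=5pm; Onboarding=6pm; Postmortem=4pm.

2pm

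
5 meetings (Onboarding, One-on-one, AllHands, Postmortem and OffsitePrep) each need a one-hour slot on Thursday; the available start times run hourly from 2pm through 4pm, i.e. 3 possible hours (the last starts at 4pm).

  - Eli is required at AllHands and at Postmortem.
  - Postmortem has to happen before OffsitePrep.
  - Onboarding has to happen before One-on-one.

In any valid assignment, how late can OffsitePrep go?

4pm

Precedence pushes OffsitePrep to at least 3pm.
OffsitePrep at 4pm is achievable: Onboarding=2pm, One-on-one=3pm, Postmortem=2pm, AllHands=3pm, OffsitePrep=4pm.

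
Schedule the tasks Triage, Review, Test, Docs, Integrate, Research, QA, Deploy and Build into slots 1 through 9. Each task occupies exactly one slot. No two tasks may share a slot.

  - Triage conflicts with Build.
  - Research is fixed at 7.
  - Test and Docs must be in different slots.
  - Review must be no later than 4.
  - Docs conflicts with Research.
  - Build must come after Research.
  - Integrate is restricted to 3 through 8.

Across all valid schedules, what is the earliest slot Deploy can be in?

1

Deploy at 1 is achievable: QA in 9, Triage in 4, Deploy in 1, Test in 5, Docs in 6, Research in 7, Integrate in 3, Build in 8, Review in 2.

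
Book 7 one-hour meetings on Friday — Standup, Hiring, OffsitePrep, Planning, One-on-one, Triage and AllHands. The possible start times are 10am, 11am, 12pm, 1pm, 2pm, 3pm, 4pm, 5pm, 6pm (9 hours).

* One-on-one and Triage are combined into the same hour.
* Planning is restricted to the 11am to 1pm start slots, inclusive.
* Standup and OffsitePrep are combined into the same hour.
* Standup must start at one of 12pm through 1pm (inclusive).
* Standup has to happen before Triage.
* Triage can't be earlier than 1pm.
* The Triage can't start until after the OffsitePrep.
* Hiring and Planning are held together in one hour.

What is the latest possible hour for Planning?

1pm

Planning is available from 11am; Planning's own window allows nothing later than 1pm.
Planning at 1pm is achievable: Planning=1pm, Hiring=1pm, One-on-one=1pm, OffsitePrep=12pm, AllHands=10am, Standup=12pm, Triage=1pm.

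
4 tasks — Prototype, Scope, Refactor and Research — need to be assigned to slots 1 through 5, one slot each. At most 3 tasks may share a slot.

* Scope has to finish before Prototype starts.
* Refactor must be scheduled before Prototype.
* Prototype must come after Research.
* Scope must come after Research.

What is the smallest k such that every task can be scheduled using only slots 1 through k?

3 slots

The precedence chain requires at least 3 distinct slots.
With at most 3 per slot and 4 tasks, at least 2 slots are needed.
3 works (last occupied slot: 3): for example Refactor -> 1, Prototype -> 3, Scope -> 2, Research -> 1.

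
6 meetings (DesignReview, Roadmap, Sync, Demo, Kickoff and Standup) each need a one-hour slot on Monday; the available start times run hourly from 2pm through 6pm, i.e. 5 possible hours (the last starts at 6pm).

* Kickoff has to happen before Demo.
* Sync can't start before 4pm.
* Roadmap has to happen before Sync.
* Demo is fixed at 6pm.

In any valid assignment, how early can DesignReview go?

DesignReview at 2pm is achievable: Demo -> 6pm, Sync -> 4pm, Standup -> 2pm, Roadmap -> 2pm, Kickoff -> 2pm, DesignReview -> 2pm.

2pm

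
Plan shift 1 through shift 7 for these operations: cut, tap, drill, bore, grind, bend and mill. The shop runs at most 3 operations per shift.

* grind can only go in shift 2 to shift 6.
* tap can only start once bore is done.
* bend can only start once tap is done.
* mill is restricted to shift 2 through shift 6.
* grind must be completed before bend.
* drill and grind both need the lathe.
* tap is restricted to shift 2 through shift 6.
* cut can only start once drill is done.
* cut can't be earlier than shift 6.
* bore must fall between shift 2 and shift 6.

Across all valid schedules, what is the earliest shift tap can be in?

Tap is available from shift 2; precedence pushes tap to at least shift 3; tap's own window allows nothing later than shift 6.
tap at shift 3 is achievable: bend in shift 4, drill in shift 1, cut in shift 6, bore in shift 2, grind in shift 2, mill in shift 2, tap in shift 3.

shift 3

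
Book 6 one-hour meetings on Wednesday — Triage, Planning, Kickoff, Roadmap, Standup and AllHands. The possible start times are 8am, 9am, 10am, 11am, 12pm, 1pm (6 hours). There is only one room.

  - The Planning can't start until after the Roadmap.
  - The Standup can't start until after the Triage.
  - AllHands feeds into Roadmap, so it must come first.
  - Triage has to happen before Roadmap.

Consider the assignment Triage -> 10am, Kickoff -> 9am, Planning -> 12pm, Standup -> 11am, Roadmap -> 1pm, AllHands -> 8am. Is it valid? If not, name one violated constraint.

AllHands feeds into Roadmap, so it must come first — holds.
The Standup can't start until after the Triage — holds.
There is only one room — holds.
Triage has to happen before Roadmap — holds.
The Planning can't start until after the Roadmap — violated.

No. The Planning can't start until after the Roadmap is not satisfied.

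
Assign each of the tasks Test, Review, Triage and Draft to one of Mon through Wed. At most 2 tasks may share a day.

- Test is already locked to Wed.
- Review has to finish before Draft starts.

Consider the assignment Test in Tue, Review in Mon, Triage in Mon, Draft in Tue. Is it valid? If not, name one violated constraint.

Invalid. Test is already locked to Wed.

Review has to finish before Draft starts — holds.
At most 2 tasks may share a day — holds.
Test is already locked to Wed — violated.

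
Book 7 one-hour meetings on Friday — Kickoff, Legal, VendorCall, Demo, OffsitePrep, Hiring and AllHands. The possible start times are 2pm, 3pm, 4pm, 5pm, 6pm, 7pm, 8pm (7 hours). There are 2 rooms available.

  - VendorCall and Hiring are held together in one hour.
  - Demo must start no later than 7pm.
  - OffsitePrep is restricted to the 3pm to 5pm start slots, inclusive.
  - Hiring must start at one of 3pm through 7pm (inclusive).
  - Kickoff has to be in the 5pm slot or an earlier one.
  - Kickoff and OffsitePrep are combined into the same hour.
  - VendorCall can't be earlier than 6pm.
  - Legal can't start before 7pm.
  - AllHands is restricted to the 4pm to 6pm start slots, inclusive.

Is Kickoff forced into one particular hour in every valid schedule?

No

Kickoff can be 3pm (e.g. VendorCall in 6pm; OffsitePrep in 3pm; Kickoff in 3pm; Legal in 7pm; Demo in 2pm; AllHands in 4pm; Hiring in 6pm) or 4pm (e.g. Legal -> 7pm, Demo -> 2pm, AllHands -> 5pm, Kickoff -> 4pm, Hiring -> 6pm, OffsitePrep -> 4pm, VendorCall -> 6pm).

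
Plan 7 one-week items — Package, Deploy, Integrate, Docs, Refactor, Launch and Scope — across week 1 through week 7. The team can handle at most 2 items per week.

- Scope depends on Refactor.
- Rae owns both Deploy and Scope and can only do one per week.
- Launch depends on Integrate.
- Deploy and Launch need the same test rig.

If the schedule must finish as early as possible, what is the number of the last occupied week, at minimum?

The precedence chain requires at least 2 distinct weeks.
With at most 2 per week and 7 tasks, at least 4 weeks are needed.
4 works (last occupied week: week 4): for example Scope in week 2, Deploy in week 3, Integrate in week 1, Docs in week 4, Package in week 3, Refactor in week 1, Launch in week 2.

week 4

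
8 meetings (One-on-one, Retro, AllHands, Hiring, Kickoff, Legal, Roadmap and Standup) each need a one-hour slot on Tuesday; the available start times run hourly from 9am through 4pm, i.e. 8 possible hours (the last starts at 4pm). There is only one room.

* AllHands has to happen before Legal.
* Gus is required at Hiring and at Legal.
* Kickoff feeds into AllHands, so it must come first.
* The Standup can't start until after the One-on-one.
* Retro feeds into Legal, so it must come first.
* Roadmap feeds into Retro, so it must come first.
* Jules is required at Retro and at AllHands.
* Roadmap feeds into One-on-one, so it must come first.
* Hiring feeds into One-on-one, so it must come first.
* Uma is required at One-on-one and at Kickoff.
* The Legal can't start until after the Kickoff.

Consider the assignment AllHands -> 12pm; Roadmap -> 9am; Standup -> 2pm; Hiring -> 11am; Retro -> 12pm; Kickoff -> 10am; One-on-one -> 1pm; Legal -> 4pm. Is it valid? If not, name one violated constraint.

The Standup can't start until after the One-on-one — holds.
Roadmap feeds into One-on-one, so it must come first — holds.
The Legal can't start until after the Kickoff — holds.
Hiring feeds into One-on-one, so it must come first — holds.
Roadmap feeds into Retro, so it must come first — holds.
Jules is required at Retro and at AllHands — violated.
AllHands has to happen before Legal — holds.
Uma is required at One-on-one and at Kickoff — holds.
There is only one room — violated.
Retro feeds into Legal, so it must come first — holds.
Gus is required at Hiring and at Legal — holds.
Kickoff feeds into AllHands, so it must come first — holds.

No. Jules is required at Retro and at AllHands is not satisfied.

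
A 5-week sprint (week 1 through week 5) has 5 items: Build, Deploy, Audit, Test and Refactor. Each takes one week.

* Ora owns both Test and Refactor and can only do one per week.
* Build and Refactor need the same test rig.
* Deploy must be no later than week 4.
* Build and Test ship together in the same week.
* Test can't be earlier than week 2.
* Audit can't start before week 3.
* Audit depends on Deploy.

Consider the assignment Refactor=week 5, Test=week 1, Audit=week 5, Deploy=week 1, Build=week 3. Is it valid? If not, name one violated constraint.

No — it violates: Test can't be earlier than week 2

Build and Test ship together in the same week — violated.
Deploy must be no later than week 4 — holds.
Audit depends on Deploy — holds.
Audit can't start before week 3 — holds.
Test can't be earlier than week 2 — violated.
Build and Refactor need the same test rig — holds.
Ora owns both Test and Refactor and can only do one per week — holds.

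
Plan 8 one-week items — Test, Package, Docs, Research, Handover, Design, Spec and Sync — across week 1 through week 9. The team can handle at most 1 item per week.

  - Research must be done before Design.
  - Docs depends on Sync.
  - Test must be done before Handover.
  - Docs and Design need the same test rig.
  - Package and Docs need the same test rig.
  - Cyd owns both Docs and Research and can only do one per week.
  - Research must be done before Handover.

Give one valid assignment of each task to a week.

Design in week 6, Package in week 7, Research in week 1, Test in week 2, Docs in week 5, Sync in week 4, Handover in week 3, Spec in week 8

Checking: Research(week 1) before Design(week 6); Research(week 1) before Handover(week 3); Test(week 2) before Handover(week 3); Sync(week 4) before Docs(week 5); Package(week 7) != Docs(week 5); Docs(week 5) != Research(week 1); Docs(week 5) != Design(week 6); max 1 per week (cap 1).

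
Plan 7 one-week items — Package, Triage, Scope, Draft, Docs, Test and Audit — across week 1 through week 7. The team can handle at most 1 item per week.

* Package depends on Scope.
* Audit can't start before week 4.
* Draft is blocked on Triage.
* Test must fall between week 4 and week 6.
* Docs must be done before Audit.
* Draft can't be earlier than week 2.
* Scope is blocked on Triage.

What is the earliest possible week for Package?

Precedence pushes Package to at least week 3.
Package at week 3 is achievable: Test=week 4, Audit=week 6, Triage=week 1, Docs=week 5, Draft=week 7, Package=week 3, Scope=week 2.

week 3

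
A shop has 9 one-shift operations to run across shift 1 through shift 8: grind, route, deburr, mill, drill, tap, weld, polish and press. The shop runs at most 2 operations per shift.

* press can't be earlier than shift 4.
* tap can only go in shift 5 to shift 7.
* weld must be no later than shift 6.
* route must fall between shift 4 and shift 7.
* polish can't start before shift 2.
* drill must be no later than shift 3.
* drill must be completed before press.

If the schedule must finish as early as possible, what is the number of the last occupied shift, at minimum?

shift 5

The precedence chain requires at least 2 distinct shifts.
With at most 2 per shift and 9 operations, at least 5 shifts are needed.
tap can't be placed before shift 5, so the schedule must run through at least shift 5.
5 works (last occupied shift: shift 5): for example route=shift 4; polish=shift 2; press=shift 4; mill=shift 3; drill=shift 1; weld=shift 3; grind=shift 1; tap=shift 5; deburr=shift 2.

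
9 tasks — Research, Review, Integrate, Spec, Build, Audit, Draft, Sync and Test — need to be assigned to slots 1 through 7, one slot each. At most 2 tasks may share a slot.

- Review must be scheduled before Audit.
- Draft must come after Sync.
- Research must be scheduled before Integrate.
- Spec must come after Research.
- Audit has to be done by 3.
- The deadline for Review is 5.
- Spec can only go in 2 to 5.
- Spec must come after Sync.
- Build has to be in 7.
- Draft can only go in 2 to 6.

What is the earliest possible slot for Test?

1

Test at 1 is achievable: Audit=2, Review=1, Research=3, Test=1, Spec=4, Build=7, Sync=2, Integrate=4, Draft=3.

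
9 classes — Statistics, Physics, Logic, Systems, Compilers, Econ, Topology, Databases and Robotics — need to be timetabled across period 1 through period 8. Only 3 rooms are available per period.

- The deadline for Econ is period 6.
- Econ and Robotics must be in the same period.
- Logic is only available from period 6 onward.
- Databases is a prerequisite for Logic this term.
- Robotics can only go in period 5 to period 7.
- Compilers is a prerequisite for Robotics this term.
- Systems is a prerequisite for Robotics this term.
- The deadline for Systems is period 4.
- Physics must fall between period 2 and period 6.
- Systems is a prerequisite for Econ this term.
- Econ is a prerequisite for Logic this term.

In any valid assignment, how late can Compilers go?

Downstream work caps Compilers at period 5.
Compilers at period 5 is achievable: Databases -> period 1; Robotics -> period 6; Systems -> period 1; Physics -> period 2; Statistics -> period 1; Econ -> period 6; Topology -> period 2; Logic -> period 7; Compilers -> period 5.

period 5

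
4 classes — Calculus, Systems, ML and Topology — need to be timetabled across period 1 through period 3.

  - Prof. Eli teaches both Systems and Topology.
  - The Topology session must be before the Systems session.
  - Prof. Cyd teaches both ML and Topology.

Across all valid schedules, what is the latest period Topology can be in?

period 2

Downstream work caps Topology at period 2.
Topology at period 2 is achievable: Calculus in period 1; Topology in period 2; Systems in period 3; ML in period 1.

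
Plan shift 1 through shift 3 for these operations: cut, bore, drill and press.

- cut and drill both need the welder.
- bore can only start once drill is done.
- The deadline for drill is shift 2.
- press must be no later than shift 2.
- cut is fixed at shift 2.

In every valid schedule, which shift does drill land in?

shift 1

drill's window is shift 1–shift 2.
cut is fixed at shift 2, and drill can't share a shift with cut.
So drill must be shift 1.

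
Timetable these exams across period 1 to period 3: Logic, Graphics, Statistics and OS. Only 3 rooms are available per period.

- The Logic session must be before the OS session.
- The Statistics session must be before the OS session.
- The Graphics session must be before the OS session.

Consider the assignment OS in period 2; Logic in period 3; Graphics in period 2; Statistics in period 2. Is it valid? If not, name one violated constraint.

The Graphics session must be before the OS session — violated.
The Logic session must be before the OS session — violated.
Only 3 rooms are available per period — holds.
The Statistics session must be before the OS session — violated.

No. The Logic session must be before the OS session is not satisfied.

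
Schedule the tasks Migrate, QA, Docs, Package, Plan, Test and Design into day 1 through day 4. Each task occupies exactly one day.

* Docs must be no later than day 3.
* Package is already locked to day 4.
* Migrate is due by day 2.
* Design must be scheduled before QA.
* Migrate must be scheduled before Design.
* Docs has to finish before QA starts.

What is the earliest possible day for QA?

day 3

Precedence pushes QA to at least day 3.
QA at day 3 is achievable: Plan -> day 1; Test -> day 1; Package -> day 4; Migrate -> day 1; Docs -> day 1; QA -> day 3; Design -> day 2.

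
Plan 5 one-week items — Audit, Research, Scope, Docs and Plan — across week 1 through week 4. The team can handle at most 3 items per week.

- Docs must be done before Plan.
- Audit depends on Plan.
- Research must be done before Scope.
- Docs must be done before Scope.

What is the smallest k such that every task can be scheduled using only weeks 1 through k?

The precedence chain requires at least 3 distinct weeks.
With at most 3 per week and 5 tasks, at least 2 weeks are needed.
3 works (last occupied week: week 3): for example Plan=week 2, Audit=week 3, Scope=week 2, Research=week 1, Docs=week 1.

3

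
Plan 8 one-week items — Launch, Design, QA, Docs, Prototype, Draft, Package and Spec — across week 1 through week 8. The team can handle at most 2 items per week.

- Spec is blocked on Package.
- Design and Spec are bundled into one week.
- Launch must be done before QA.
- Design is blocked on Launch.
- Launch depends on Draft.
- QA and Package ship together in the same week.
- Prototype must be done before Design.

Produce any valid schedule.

Draft -> week 1; Spec -> week 4; Package -> week 3; Prototype -> week 1; Design -> week 4; Launch -> week 2; QA -> week 3; Docs -> week 2

Checking: Launch(week 2) before Design(week 4); Prototype(week 1) before Design(week 4); Launch(week 2) before QA(week 3); Draft(week 1) before Launch(week 2); Package(week 3) before Spec(week 4); QA = Package = week 3; Design = Spec = week 4; max 2 per week (cap 2).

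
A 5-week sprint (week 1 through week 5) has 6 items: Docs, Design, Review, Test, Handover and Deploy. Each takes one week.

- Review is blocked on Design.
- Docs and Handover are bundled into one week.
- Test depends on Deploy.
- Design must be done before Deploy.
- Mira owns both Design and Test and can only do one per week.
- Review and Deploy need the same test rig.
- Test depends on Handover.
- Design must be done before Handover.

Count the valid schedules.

53

Splitting on Docs: it can be week 2 (18), week 3 (21), week 4 (14). Listing each branch's schedules as (Design, Review, Test, Handover, Deploy) by week number:
Docs=week 2: (1,2,4,2,3) (1,2,5,2,3) (1,2,5,2,4) (1,3,3,2,2) (1,3,4,2,2) (1,3,5,2,2) (1,3,5,2,4) (1,4,3,2,2) (1,4,4,2,2) (1,4,4,2,3) (1,4,5,2,2) (1,4,5,2,3) (1,5,3,2,2) (1,5,4,2,2) (1,5,4,2,3) (1,5,5,2,2) (1,5,5,2,3) (1,5,5,2,4) — 18.
Docs=week 3: (1,2,4,3,3) (1,2,5,3,3) (1,2,5,3,4) (1,3,4,3,2) (1,3,5,3,2) (1,3,5,3,4) (1,4,4,3,2) (1,4,4,3,3) (1,4,5,3,2) (1,4,5,3,3) (1,5,4,3,2) (1,5,4,3,3) (1,5,5,3,2) (1,5,5,3,3) (1,5,5,3,4) (2,3,5,3,4) (2,4,4,3,3) (2,4,5,3,3) (2,5,4,3,3) (2,5,5,3,3) (2,5,5,3,4) — 21.
Docs=week 4: (1,2,5,4,3) (1,2,5,4,4) (1,3,5,4,2) (1,3,5,4,4) (1,4,5,4,2) (1,4,5,4,3) (1,5,5,4,2) (1,5,5,4,3) (1,5,5,4,4) (2,3,5,4,4) (2,4,5,4,3) (2,5,5,4,3) (2,5,5,4,4) (3,5,5,4,4) — 14.
Summing: 18 + 21 + 14 = 53.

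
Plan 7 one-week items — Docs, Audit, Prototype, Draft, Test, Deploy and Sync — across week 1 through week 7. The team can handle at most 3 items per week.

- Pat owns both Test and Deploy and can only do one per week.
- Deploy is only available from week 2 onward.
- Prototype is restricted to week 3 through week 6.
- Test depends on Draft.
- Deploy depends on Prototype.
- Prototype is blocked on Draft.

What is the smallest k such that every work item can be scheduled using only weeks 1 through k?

4 weeks

The precedence chain requires at least 3 distinct weeks.
With at most 3 per week and 7 work items, at least 3 weeks are needed.
Propagating the time windows through the other constraints, Deploy can't land before week 4, so the schedule must run through at least week 4.
4 works (last occupied week: week 4): for example Prototype -> week 3, Test -> week 2, Draft -> week 1, Sync -> week 2, Docs -> week 1, Deploy -> week 4, Audit -> week 1.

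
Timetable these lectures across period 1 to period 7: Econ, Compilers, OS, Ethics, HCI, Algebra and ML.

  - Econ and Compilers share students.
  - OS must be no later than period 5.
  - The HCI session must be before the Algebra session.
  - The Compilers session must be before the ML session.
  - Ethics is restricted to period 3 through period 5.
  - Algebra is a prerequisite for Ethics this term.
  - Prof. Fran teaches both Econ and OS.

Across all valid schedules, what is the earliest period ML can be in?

period 2

Precedence pushes ML to at least period 2.
ML at period 2 is achievable: Econ -> period 2; HCI -> period 1; ML -> period 2; Ethics -> period 3; Algebra -> period 2; OS -> period 1; Compilers -> period 1.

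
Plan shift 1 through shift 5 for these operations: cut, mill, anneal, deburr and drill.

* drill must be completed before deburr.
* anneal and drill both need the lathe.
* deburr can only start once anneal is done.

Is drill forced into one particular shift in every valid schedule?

drill can be shift 1 (e.g. cut -> shift 1, drill -> shift 1, deburr -> shift 3, mill -> shift 1, anneal -> shift 2) or shift 2 (e.g. deburr in shift 3; anneal in shift 1; mill in shift 1; cut in shift 1; drill in shift 2).

No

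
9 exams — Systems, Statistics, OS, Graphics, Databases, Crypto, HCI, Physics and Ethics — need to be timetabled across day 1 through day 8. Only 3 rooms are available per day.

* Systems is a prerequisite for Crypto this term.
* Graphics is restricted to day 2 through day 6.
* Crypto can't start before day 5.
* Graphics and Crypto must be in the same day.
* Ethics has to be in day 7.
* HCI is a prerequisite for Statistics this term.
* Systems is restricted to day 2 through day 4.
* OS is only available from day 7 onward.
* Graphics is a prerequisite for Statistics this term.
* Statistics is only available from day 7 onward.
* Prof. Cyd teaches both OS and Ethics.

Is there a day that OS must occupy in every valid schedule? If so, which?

OS's window is day 7–day 8.
Ethics is fixed at day 7, and OS can't share a day with Ethics.
So OS must be day 8.

day 8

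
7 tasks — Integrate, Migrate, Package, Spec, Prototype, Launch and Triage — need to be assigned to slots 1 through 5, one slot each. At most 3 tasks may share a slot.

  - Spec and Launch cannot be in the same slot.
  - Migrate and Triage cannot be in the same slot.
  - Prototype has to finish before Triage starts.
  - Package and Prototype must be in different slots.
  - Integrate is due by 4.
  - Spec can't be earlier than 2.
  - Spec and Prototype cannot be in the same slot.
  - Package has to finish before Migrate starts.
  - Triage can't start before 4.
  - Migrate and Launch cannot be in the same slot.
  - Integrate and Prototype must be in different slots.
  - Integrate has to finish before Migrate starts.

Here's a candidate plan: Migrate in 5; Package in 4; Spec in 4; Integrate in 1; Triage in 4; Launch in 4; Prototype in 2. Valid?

Triage can't start before 4 — holds.
Integrate and Prototype must be in different slots — holds.
Integrate is due by 4 — holds.
Spec and Launch cannot be in the same slot — violated.
Integrate has to finish before Migrate starts — holds.
Migrate and Launch cannot be in the same slot — holds.
At most 3 tasks may share a slot — violated.
Spec can't be earlier than 2 — holds.
Package and Prototype must be in different slots — holds.
Migrate and Triage cannot be in the same slot — holds.
Spec and Prototype cannot be in the same slot — holds.
Prototype has to finish before Triage starts — holds.
Package has to finish before Migrate starts — holds.

No. Spec and Launch cannot be in the same slot is not satisfied.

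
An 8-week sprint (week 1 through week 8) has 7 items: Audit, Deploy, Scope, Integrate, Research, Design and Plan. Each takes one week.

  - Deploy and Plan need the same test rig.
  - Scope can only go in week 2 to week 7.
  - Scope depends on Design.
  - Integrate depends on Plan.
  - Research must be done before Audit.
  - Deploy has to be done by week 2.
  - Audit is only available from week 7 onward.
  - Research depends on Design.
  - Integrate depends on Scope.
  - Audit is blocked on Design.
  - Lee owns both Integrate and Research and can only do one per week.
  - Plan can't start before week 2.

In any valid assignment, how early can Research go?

Precedence pushes Research to at least week 2; downstream work caps Research at week 7.
Research at week 2 is achievable: Integrate -> week 3; Plan -> week 2; Design -> week 1; Deploy -> week 1; Research -> week 2; Audit -> week 7; Scope -> week 2.

week 2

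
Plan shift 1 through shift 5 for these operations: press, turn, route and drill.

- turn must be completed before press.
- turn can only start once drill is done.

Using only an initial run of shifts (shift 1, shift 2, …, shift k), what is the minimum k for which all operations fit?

The precedence chain requires at least 3 distinct shifts.
3 works (last occupied shift: shift 3): for example turn=shift 2; press=shift 3; route=shift 1; drill=shift 1.

3 shifts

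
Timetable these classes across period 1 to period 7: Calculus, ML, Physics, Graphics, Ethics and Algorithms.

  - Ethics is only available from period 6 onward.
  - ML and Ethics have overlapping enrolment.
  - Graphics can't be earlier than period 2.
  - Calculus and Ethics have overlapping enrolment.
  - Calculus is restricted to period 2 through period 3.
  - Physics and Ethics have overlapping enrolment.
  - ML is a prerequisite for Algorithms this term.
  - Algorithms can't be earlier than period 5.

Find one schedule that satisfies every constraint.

Ethics in period 6; ML in period 1; Graphics in period 2; Algorithms in period 5; Calculus in period 2; Physics in period 1

Checking: ML(period 1) before Algorithms(period 5); ML(period 1) != Ethics(period 6); Calculus(period 2) != Ethics(period 6); Physics(period 1) != Ethics(period 6); Calculus=period 2 in [period 2,period 3]; Graphics=period 2 in [period 2,period 7]; Ethics=period 6 in [period 6,period 7]; Algorithms=period 5 in [period 5,period 7].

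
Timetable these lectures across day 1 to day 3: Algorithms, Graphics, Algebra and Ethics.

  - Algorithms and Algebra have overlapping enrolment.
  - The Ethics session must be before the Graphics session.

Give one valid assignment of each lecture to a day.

Ethics=day 1; Algorithms=day 1; Graphics=day 2; Algebra=day 2

Checking: Ethics(day 1) before Graphics(day 2); Algorithms(day 1) != Algebra(day 2).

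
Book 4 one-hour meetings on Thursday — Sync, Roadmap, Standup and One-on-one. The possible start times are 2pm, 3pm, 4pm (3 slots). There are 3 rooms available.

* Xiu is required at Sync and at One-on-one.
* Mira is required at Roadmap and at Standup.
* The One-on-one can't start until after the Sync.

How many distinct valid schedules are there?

18

Splitting on Sync: it can be 2pm (12), 3pm (6). Listing each branch's schedules as (Roadmap, Standup, One-on-one):
Sync=2pm: (2pm,3pm,3pm) (2pm,3pm,4pm) (2pm,4pm,3pm) (2pm,4pm,4pm) (3pm,2pm,3pm) (3pm,2pm,4pm) (3pm,4pm,3pm) (3pm,4pm,4pm) (4pm,2pm,3pm) (4pm,2pm,4pm) (4pm,3pm,3pm) (4pm,3pm,4pm) — 12.
Sync=3pm: (2pm,3pm,4pm) (2pm,4pm,4pm) (3pm,2pm,4pm) (3pm,4pm,4pm) (4pm,2pm,4pm) (4pm,3pm,4pm) — 6.
Summing: 12 + 6 = 18.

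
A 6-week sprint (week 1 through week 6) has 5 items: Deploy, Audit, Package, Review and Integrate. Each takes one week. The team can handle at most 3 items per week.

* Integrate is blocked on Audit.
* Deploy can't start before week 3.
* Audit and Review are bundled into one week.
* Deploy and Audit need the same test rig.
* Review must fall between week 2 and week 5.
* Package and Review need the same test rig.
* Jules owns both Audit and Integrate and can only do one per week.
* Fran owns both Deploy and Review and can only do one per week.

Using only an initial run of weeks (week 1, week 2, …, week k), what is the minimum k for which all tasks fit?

3 weeks

The precedence chain requires at least 2 distinct weeks.
With at most 3 per week and 5 tasks, at least 2 weeks are needed.
Deploy can't be placed before week 3, so the schedule must run through at least week 3.
3 works (last occupied week: week 3): for example Package in week 1, Audit in week 2, Deploy in week 3, Review in week 2, Integrate in week 3.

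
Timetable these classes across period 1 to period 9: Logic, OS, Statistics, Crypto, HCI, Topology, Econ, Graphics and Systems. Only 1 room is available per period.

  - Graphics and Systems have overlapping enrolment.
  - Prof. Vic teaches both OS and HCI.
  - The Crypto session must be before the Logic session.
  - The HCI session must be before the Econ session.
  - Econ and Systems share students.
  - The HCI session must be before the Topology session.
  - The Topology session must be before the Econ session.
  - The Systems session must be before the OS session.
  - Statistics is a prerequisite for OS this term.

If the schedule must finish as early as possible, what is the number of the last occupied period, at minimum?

The precedence chain requires at least 3 distinct periods.
With at most 1 per period and 9 classes, at least 9 periods are needed.
9 works (last occupied period: period 9): for example Statistics in period 1, OS in period 3, HCI in period 4, Logic in period 8, Graphics in period 9, Crypto in period 7, Systems in period 2, Topology in period 5, Econ in period 6.

period 9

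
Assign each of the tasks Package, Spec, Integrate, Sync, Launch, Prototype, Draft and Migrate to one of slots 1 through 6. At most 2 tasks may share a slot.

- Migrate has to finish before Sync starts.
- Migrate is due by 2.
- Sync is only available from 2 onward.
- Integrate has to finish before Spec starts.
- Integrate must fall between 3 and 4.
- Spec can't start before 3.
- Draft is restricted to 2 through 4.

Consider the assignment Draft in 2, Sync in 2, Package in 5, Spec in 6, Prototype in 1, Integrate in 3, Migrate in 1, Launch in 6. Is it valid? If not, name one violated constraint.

Spec can't start before 3 — holds.
Migrate is due by 2 — holds.
Integrate has to finish before Spec starts — holds.
Integrate must fall between 3 and 4 — holds.
At most 2 tasks may share a slot — holds.
Sync is only available from 2 onward — holds.
Draft is restricted to 2 through 4 — holds.
Migrate has to finish before Sync starts — holds.

Yes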